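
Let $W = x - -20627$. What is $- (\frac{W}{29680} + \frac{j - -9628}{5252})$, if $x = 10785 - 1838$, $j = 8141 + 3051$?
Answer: $- \frac{1823727}{367640} \approx -4.9606$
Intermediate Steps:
$j = 11192$
$x = 8947$
$W = 29574$ ($W = 8947 - -20627 = 8947 + 20627 = 29574$)
$- (\frac{W}{29680} + \frac{j - -9628}{5252}) = - (\frac{29574}{29680} + \frac{11192 - -9628}{5252}) = - (29574 \cdot \frac{1}{29680} + \left(11192 + 9628\right) \frac{1}{5252}) = - (\frac{279}{280} + 20820 \cdot \frac{1}{5252}) = - (\frac{279}{280} + \frac{5205}{1313}) = \left(-1\right) \frac{1823727}{367640} = - \frac{1823727}{367640}$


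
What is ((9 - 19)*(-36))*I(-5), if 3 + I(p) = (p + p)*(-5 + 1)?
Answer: 13320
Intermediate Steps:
I(p) = -3 - 8*p (I(p) = -3 + (p + p)*(-5 + 1) = -3 + (2*p)*(-4) = -3 - 8*p)
((9 - 19)*(-36))*I(-5) = ((9 - 19)*(-36))*(-3 - 8*(-5)) = (-10*(-36))*(-3 + 40) = 360*37 = 13320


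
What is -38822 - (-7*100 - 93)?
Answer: -38029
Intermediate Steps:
-38822 - (-7*100 - 93) = -38822 - (-700 - 93) = -38822 - 1*(-793) = -38822 + 793 = -38029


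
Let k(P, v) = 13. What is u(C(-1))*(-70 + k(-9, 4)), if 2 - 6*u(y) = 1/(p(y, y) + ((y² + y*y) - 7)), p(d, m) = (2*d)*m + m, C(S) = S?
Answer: -171/8 ≈ -21.375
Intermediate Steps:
p(d, m) = m + 2*d*m (p(d, m) = 2*d*m + m = m + 2*d*m)
u(y) = ⅓ - 1/(6*(-7 + 2*y² + y*(1 + 2*y))) (u(y) = ⅓ - 1/(6*(y*(1 + 2*y) + ((y² + y*y) - 7))) = ⅓ - 1/(6*(y*(1 + 2*y) + ((y² + y²) - 7))) = ⅓ - 1/(6*(y*(1 + 2*y) + (2*y² - 7))) = ⅓ - 1/(6*(y*(1 + 2*y) + (-7 + 2*y²))) = ⅓ - 1/(6*(-7 + 2*y² + y*(1 + 2*y))))
u(C(-1))*(-70 + k(-9, 4)) = ((-15 + 2*(-1) + 8*(-1)²)/(6*(-7 - 1 + 4*(-1)²)))*(-70 + 13) = ((-15 - 2 + 8*1)/(6*(-7 - 1 + 4*1)))*(-57) = ((-15 - 2 + 8)/(6*(-7 - 1 + 4)))*(-57) = ((⅙)*(-9)/(-4))*(-57) = ((⅙)*(-¼)*(-9))*(-57) = (3/8)*(-57) = -171/8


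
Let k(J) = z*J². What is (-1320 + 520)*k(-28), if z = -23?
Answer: 14425600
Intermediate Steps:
k(J) = -23*J²
(-1320 + 520)*k(-28) = (-1320 + 520)*(-23*(-28)²) = -(-18400)*784 = -800*(-18032) = 14425600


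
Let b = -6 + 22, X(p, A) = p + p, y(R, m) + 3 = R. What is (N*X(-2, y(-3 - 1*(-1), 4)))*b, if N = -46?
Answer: 2944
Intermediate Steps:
y(R, m) = -3 + R
X(p, A) = 2*p
b = 16
(N*X(-2, y(-3 - 1*(-1), 4)))*b = -92*(-2)*16 = -46*(-4)*16 = 184*16 = 2944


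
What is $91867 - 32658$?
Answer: $59209$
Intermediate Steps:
$91867 - 32658 = 59209$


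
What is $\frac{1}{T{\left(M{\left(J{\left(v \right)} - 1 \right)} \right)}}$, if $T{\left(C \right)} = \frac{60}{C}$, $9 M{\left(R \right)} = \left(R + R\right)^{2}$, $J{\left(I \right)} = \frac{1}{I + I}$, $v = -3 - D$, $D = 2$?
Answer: $\frac{121}{13500} \approx 0.008963$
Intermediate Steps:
$v = -5$ ($v = -3 - 2 = -5$)
$J{\left(I \right)} = \frac{1}{2 I}$
$M{\left(R \right)} = \frac{4 R^{2}}{9}$ ($M{\left(R \right)} = \frac{\left(R + R\right)^{2}}{9} = \frac{\left(2 R\right)^{2}}{9} = \frac{4 R^{2}}{9}$)
$\frac{1}{T{\left(M{\left(J{\left(v \right)} - 1 \right)} \right)}} = \frac{1}{60 \frac{1}{\frac{4}{9} \left(\frac{1}{2 \left(-5\right)} - 1\right)^{2}}} = \frac{1}{60 \frac{1}{\frac{4}{9} \left(\frac{1}{2} \left(- \frac{1}{5}\right) - 1\right)^{2}}} = \frac{1}{60 \frac{1}{\frac{4}{9} \left(- \frac{1}{10} - 1\right)^{2}}} = \frac{1}{60 \frac{1}{\frac{4}{9} \left(- \frac{11}{10}\right)^{2}}} = \frac{1}{60 \frac{1}{\frac{4}{9} \cdot \frac{121}{100}}} = \frac{1}{60 \frac{1}{\frac{121}{225}}} = \frac{1}{60 \cdot \frac{225}{121}} = \frac{1}{\frac{13500}{121}} = \frac{121}{13500}$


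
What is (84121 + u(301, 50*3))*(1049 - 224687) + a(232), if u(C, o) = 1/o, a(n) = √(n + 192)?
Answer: -470316342223/25 + 2*√106 ≈ -1.8813e+10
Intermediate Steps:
a(n) = √(192 + n)
(84121 + u(301, 50*3))*(1049 - 224687) + a(232) = (84121 + 1/(50*3))*(1049 - 224687) + √(192 + 232) = (84121 + 1/150)*(-223638) + √424 = (84121 + 1/150)*(-223638) + 2*√106 = (12618151/150)*(-223638) + 2*√106 = -470316342223/25 + 2*√106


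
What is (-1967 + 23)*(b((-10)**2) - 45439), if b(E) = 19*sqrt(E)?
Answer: 87964056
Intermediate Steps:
(-1967 + 23)*(b((-10)**2) - 45439) = (-1967 + 23)*(19*sqrt((-10)**2) - 45439) = -1944*(19*sqrt(100) - 45439) = -1944*(19*10 - 45439) = -1944*(190 - 45439) = -1944*(-45249) = 87964056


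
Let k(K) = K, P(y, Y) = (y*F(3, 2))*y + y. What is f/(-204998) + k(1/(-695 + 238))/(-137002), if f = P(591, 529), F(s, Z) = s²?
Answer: -98426541300341/6417453575086 ≈ -15.337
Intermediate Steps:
P(y, Y) = y + 9*y² (P(y, Y) = (y*3²)*y + y = (y*9)*y + y = (9*y)*y + y = 9*y² + y = y + 9*y²)
f = 3144120 (f = 591*(1 + 9*591) = 591*(1 + 5319) = 591*5320 = 3144120)
f/(-204998) + k(1/(-695 + 238))/(-137002) = 3144120/(-204998) + 1/((-695 + 238)*(-137002)) = 3144120*(-1/204998) - 1/137002/(-457) = -1572060/102499 - 1/457*(-1/137002) = -1572060/102499 + 1/62609914 = -98426541300341/6417453575086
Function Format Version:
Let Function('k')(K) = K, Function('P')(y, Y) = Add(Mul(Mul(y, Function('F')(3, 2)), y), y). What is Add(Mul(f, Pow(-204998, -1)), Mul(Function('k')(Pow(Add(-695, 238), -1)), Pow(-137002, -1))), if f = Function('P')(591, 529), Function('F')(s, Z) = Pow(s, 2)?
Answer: Rational(-98426541300341, 6417453575086) ≈ -15.337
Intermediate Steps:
Function('P')(y, Y) = Add(y, Mul(9, Pow(y, 2))) (Function('P')(y, Y) = Add(Mul(Mul(y, Pow(3, 2)), y), y) = Add(Mul(Mul(y, 9), y), y) = Add(Mul(Mul(9, y), y), y) = Add(Mul(9, Pow(y, 2)), y) = Add(y, Mul(9, Pow(y, 2))))
f = 3144120 (f = Mul(591, Add(1, Mul(9, 591))) = Mul(591, Add(1, 5319)) = Mul(591, 5320) = 3144120)
Add(Mul(f, Pow(-204998, -1)), Mul(Function('k')(Pow(Add(-695, 238), -1)), Pow(-137002, -1))) = Add(Mul(3144120, Pow(-204998, -1)), Mul(Pow(Add(-695, 238), -1), Pow(-137002, -1))) = Add(Mul(3144120, Rational(-1, 204998)), Mul(Pow(-457, -1), Rational(-1, 137002))) = Add(Rational(-1572060, 102499), Mul(Rational(-1, 457), Rational(-1, 137002))) = Add(Rational(-1572060, 102499), Rational(1, 62609914)) = Rational(-98426541300341, 6417453575086)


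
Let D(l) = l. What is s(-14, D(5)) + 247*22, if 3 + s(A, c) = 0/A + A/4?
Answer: 10855/2 ≈ 5427.5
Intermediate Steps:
s(A, c) = -3 + A/4 (s(A, c) = -3 + (0/A + A/4) = -3 + (0 + A*(¼)) = -3 + (0 + A/4) = -3 + A/4)
s(-14, D(5)) + 247*22 = (-3 + (¼)*(-14)) + 247*22 = (-3 - 7/2) + 5434 = -13/2 + 5434 = 10855/2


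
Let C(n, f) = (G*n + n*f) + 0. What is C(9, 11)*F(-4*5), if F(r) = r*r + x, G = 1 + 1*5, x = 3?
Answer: 61659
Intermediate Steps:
G = 6 (G = 1 + 5 = 6)
C(n, f) = 6*n + f*n (C(n, f) = (6*n + n*f) + 0 = (6*n + f*n) + 0 = 6*n + f*n)
F(r) = 3 + r**2 (F(r) = r*r + 3 = r**2 + 3 = 3 + r**2)
C(9, 11)*F(-4*5) = (9*(6 + 11))*(3 + (-4*5)**2) = (9*17)*(3 + (-20)**2) = 153*(3 + 400) = 153*403 = 61659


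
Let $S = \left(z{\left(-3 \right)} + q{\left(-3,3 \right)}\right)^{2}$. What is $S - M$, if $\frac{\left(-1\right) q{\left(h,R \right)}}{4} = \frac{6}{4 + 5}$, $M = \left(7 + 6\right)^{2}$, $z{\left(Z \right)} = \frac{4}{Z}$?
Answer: $-153$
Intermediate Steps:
$M = 169$ ($M = 13^{2} = 169$)
$q{\left(h,R \right)} = - \frac{8}{3}$ ($q{\left(h,R \right)} = - 4 \frac{6}{4 + 5} = - 4 \cdot \frac{6}{9} = - 4 \cdot 6 \cdot \frac{1}{9} = \left(-4\right) \frac{2}{3} = - \frac{8}{3}$)
$S = 16$ ($S = \left(\frac{4}{-3} - \frac{8}{3}\right)^{2} = \left(4 \left(- \frac{1}{3}\right) - \frac{8}{3}\right)^{2} = \left(- \frac{4}{3} - \frac{8}{3}\right)^{2} = \left(-4\right)^{2} = 16$)
$S - M = 16 - 169 = -153$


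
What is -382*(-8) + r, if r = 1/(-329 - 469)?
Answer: 2438687/798 ≈ 3056.0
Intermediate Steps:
r = -1/798 (r = 1/(-798) = -1/798 ≈ -0.0012531)
-382*(-8) + r = -382*(-8) - 1/798 = 3056 - 1/798 = 2438687/798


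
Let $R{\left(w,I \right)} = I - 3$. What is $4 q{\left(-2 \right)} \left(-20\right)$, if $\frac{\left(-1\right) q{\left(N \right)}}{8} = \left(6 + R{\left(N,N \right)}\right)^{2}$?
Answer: $640$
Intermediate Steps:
$R{\left(w,I \right)} = -3 + I$ ($R{\left(w,I \right)} = I - 3 = -3 + I$)
$q{\left(N \right)} = - 8 \left(3 + N\right)^{2}$ ($q{\left(N \right)} = - 8 \left(6 + \left(-3 + N\right)\right)^{2} = - 8 \left(3 + N\right)^{2}$)
$4 q{\left(-2 \right)} \left(-20\right) = 4 \left(- 8 \left(3 - 2\right)^{2}\right) \left(-20\right) = 4 \left(- 8 \cdot 1^{2}\right) \left(-20\right) = 4 \left(\left(-8\right) 1\right) \left(-20\right) = 4 \left(-8\right) \left(-20\right) = \left(-32\right) \left(-20\right) = 640$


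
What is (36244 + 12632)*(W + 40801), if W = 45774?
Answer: 4231439700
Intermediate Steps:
(36244 + 12632)*(W + 40801) = (36244 + 12632)*(45774 + 40801) = 48876*86575 = 4231439700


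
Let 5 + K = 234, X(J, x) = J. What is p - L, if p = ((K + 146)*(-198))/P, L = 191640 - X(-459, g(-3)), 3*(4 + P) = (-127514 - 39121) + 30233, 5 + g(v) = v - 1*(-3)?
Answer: -13102385118/68207 ≈ -1.9210e+5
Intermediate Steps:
g(v) = -2 + v (g(v) = -5 + (v - 1*(-3)) = -5 + (v + 3) = -5 + (3 + v) = -2 + v)
P = -136414/3 (P = -4 + ((-127514 - 39121) + 30233)/3 = -4 + (-166635 + 30233)/3 = -4 + (⅓)*(-136402) = -4 - 136402/3 = -136414/3 ≈ -45471.)
K = 229 (K = -5 + 234 = 229)
L = 192099 (L = 191640 - 1*(-459) = 191640 + 459 = 192099)
p = 111375/68207 (p = ((229 + 146)*(-198))/(-136414/3) = (375*(-198))*(-3/136414) = -74250*(-3/136414) = 111375/68207 ≈ 1.6329)
p - L = 111375/68207 - 1*192099 = 111375/68207 - 192099 = -13102385118/68207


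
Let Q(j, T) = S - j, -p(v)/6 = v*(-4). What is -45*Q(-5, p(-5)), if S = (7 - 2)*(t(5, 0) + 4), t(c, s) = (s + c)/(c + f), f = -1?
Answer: -5625/4 ≈ -1406.3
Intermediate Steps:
t(c, s) = (c + s)/(-1 + c) (t(c, s) = (s + c)/(c - 1) = (c + s)/(-1 + c))
p(v) = 24*v (p(v) = -6*v*(-4) = -(-24)*v = 24*v)
S = 105/4 (S = (7 - 2)*((5 + 0)/(-1 + 5) + 4) = 5*(5/4 + 4) = 5*(21/4) = 105/4 ≈ 26.250)
Q(j, T) = 105/4 - j
-45*Q(-5, p(-5)) = -45*(105/4 - 1*(-5)) = -45*(105/4 + 5) = -45*125/4 = -5625/4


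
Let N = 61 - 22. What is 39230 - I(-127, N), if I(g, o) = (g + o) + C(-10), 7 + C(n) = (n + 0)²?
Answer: 39225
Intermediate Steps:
C(n) = -7 + n² (C(n) = -7 + (n + 0)² = -7 + n²)
N = 39
I(g, o) = 93 + g + o (I(g, o) = (g + o) + (-7 + (-10)²) = (g + o) + (-7 + 100) = (g + o) + 93 = 93 + g + o)
39230 - I(-127, N) = 39230 - (93 - 127 + 39) = 39230 - 1*5 = 39230 - 5 = 39225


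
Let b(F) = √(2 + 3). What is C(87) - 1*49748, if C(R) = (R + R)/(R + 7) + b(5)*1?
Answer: -2338069/47 + √5 ≈ -49744.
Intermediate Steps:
b(F) = √5
C(R) = √5 + 2*R/(7 + R) (C(R) = (R + R)/(R + 7) + √5*1 = (2*R)/(7 + R) + √5 = 2*R/(7 + R) + √5 = √5 + 2*R/(7 + R))
C(87) - 1*49748 = (2*87 + 7*√5 + 87*√5)/(7 + 87) - 1*49748 = (174 + 7*√5 + 87*√5)/94 - 49748 = (174 + 94*√5)/94 - 49748 = (87/47 + √5) - 49748 = -2338069/47 + √5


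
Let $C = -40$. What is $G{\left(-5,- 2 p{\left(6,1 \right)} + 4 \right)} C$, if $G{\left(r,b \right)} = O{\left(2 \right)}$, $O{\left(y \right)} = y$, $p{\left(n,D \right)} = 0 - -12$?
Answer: $-80$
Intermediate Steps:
$p{\left(n,D \right)} = 12$ ($p{\left(n,D \right)} = 0 + 12 = 12$)
$G{\left(r,b \right)} = 2$
$G{\left(-5,- 2 p{\left(6,1 \right)} + 4 \right)} C = 2 \left(-40\right) = -80$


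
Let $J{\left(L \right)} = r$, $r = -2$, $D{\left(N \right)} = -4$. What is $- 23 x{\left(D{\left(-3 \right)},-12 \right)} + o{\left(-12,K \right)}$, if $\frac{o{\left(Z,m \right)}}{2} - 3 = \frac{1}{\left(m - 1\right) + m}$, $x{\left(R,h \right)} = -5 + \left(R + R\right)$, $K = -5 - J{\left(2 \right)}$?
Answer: $\frac{2133}{7} \approx 304.71$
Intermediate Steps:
$J{\left(L \right)} = -2$
$K = -3$ ($K = -5 - -2 = -5 + 2 = -3$)
$x{\left(R,h \right)} = -5 + 2 R$
$o{\left(Z,m \right)} = 6 + \frac{2}{-1 + 2 m}$ ($o{\left(Z,m \right)} = 6 + \frac{2}{\left(m - 1\right) + m} = 6 + \frac{2}{\left(-1 + m\right) + m} = 6 + \frac{2}{-1 + 2 m}$)
$- 23 x{\left(D{\left(-3 \right)},-12 \right)} + o{\left(-12,K \right)} = - 23 \left(-5 + 2 \left(-4\right)\right) + \frac{4 \left(-1 + 3 \left(-3\right)\right)}{-1 + 2 \left(-3\right)} = - 23 \left(-5 - 8\right) + \frac{4 \left(-1 - 9\right)}{-1 - 6} = \left(-23\right) \left(-13\right) + 4 \frac{1}{-7} \left(-10\right) = 299 + 4 \left(- \frac{1}{7}\right) \left(-10\right) = 299 + \frac{40}{7} = \frac{2133}{7}$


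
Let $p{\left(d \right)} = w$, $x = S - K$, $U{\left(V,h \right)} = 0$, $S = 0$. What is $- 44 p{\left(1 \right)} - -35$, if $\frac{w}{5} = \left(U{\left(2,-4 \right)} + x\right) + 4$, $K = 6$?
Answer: $475$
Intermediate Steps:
$x = -6$ ($x = 0 - 6 = -6$)
$w = -10$ ($w = 5 \left(\left(0 - 6\right) + 4\right) = 5 \left(-6 + 4\right) = 5 \left(-2\right) = -10$)
$p{\left(d \right)} = -10$
$- 44 p{\left(1 \right)} - -35 = \left(-44\right) \left(-10\right) - -35 = 440 + 35 = 475$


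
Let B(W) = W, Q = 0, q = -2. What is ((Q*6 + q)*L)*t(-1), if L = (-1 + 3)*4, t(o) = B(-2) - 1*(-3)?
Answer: -16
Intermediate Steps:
t(o) = 1 (t(o) = -2 - 1*(-3) = -2 + 3 = 1)
L = 8 (L = 2*4 = 8)
((Q*6 + q)*L)*t(-1) = ((0*6 - 2)*8)*1 = ((0 - 2)*8)*1 = -2*8*1 = -16*1 = -16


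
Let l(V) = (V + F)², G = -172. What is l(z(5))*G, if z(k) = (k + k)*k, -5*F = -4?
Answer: -11096752/25 ≈ -4.4387e+5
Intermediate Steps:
F = ⅘ (F = -⅕*(-4) = ⅘ ≈ 0.80000)
z(k) = 2*k² (z(k) = (2*k)*k = 2*k²)
l(V) = (⅘ + V)² (l(V) = (V + ⅘)² = (⅘ + V)²)
l(z(5))*G = ((4 + 5*(2*5²))²/25)*(-172) = ((4 + 5*(2*25))²/25)*(-172) = ((4 + 5*50)²/25)*(-172) = ((4 + 250)²/25)*(-172) = ((1/25)*254²)*(-172) = ((1/25)*64516)*(-172) = (64516/25)*(-172) = -11096752/25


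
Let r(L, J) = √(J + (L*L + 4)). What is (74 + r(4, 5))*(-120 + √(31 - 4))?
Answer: -9480 + 237*√3 ≈ -9069.5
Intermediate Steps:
r(L, J) = √(4 + J + L²) (r(L, J) = √(J + (L² + 4)) = √(J + (4 + L²)) = √(4 + J + L²))
(74 + r(4, 5))*(-120 + √(31 - 4)) = (74 + √(4 + 5 + 4²))*(-120 + √(31 - 4)) = (74 + √(4 + 5 + 16))*(-120 + √27) = (74 + √25)*(-120 + 3*√3) = (74 + 5)*(-120 + 3*√3) = 79*(-120 + 3*√3) = -9480 + 237*√3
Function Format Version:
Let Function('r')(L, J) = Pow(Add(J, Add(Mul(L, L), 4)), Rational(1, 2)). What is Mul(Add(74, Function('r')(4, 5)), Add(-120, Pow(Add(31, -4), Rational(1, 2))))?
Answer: Add(-9480, Mul(237, Pow(3, Rational(1, 2)))) ≈ -9069.5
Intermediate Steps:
Function('r')(L, J) = Pow(Add(4, J, Pow(L, 2)), Rational(1, 2)) (Function('r')(L, J) = Pow(Add(J, Add(Pow(L, 2), 4)), Rational(1, 2)) = Pow(Add(J, Add(4, Pow(L, 2))), Rational(1, 2)) = Pow(Add(4, J, Pow(L, 2)), Rational(1, 2)))
Mul(Add(74, Function('r')(4, 5)), Add(-120, Pow(Add(31, -4), Rational(1, 2)))) = Mul(Add(74, Pow(Add(4, 5, Pow(4, 2)), Rational(1, 2))), Add(-120, Pow(Add(31, -4), Rational(1, 2)))) = Mul(Add(74, Pow(Add(4, 5, 16), Rational(1, 2))), Add(-120, Pow(27, Rational(1, 2)))) = Mul(Add(74, Pow(25, Rational(1, 2))), Add(-120, Mul(3, Pow(3, Rational(1, 2))))) = Mul(Add(74, 5), Add(-120, Mul(3, Pow(3, Rational(1, 2))))) = Mul(79, Add(-120, Mul(3, Pow(3, Rational(1, 2))))) = Add(-9480, Mul(237, Pow(3, Rational(1, 2))))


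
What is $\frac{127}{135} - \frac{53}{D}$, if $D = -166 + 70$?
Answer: $\frac{6449}{4320} \approx 1.4928$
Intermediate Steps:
$D = -96$
$\frac{127}{135} - \frac{53}{D} = \frac{127}{135} - \frac{53}{-96} = 127 \cdot \frac{1}{135} - - \frac{53}{96} = \frac{127}{135} + \frac{53}{96} = \frac{6449}{4320}$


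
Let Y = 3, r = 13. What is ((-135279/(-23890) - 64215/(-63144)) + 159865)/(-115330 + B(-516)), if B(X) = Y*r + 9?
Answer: -13398225160107/9661337125840 ≈ -1.3868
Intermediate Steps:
B(X) = 48 (B(X) = 3*13 + 9 = 39 + 9 = 48)
((-135279/(-23890) - 64215/(-63144)) + 159865)/(-115330 + B(-516)) = ((-135279/(-23890) - 64215/(-63144)) + 159865)/(-115330 + 48) = ((-135279*(-1/23890) - 64215*(-1/63144)) + 159865)/(-115282) = ((135279/23890 + 7135/7016) + 159865)*(-1/115282) = (559786307/83806120 + 159865)*(-1/115282) = (13398225160107/83806120)*(-1/115282) = -13398225160107/9661337125840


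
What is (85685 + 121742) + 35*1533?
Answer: 261082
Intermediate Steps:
(85685 + 121742) + 35*1533 = 207427 + 53655 = 261082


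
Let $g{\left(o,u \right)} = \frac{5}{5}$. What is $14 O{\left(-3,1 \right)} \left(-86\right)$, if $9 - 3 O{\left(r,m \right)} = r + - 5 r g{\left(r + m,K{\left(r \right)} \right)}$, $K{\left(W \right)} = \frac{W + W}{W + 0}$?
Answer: $1204$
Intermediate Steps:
$K{\left(W \right)} = 2$ ($K{\left(W \right)} = \frac{2 W}{W} = 2$)
$g{\left(o,u \right)} = 1$ ($g{\left(o,u \right)} = 5 \cdot \frac{1}{5} = 1$)
$O{\left(r,m \right)} = 3 + \frac{4 r}{3}$ ($O{\left(r,m \right)} = 3 - \frac{r + - 5 r 1}{3} = 3 - \frac{r - 5 r}{3} = 3 - \frac{\left(-4\right) r}{3} = 3 + \frac{4 r}{3}$)
$14 O{\left(-3,1 \right)} \left(-86\right) = 14 \left(3 + \frac{4}{3} \left(-3\right)\right) \left(-86\right) = 14 \left(3 - 4\right) \left(-86\right) = 14 \left(-1\right) \left(-86\right) = \left(-14\right) \left(-86\right) = 1204$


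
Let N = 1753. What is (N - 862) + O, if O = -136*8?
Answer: -197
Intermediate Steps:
O = -1088
(N - 862) + O = (1753 - 862) - 1088 = 891 - 1088 = -197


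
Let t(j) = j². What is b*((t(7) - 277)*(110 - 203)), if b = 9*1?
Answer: 190836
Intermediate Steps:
b = 9
b*((t(7) - 277)*(110 - 203)) = 9*((7² - 277)*(110 - 203)) = 9*((49 - 277)*(-93)) = 9*(-228*(-93)) = 9*21204 = 190836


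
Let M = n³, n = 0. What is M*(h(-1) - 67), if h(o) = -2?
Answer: 0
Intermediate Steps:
M = 0 (M = 0³ = 0)
M*(h(-1) - 67) = 0*(-2 - 67) = 0*(-69) = 0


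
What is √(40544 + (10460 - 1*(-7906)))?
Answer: √58910 ≈ 242.71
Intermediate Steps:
√(40544 + (10460 - 1*(-7906))) = √(40544 + (10460 + 7906)) = √(40544 + 18366) = √58910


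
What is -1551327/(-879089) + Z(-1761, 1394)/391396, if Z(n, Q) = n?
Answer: 605635106763/344071918244 ≈ 1.7602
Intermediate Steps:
-1551327/(-879089) + Z(-1761, 1394)/391396 = -1551327/(-879089) - 1761/391396 = -1551327*(-1/879089) - 1761*1/391396 = 1551327/879089 - 1761/391396 = 605635106763/344071918244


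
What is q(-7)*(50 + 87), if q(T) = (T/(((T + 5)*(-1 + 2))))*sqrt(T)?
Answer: 959*I*sqrt(7)/2 ≈ 1268.6*I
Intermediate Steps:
q(T) = T**(3/2)/(5 + T) (q(T) = (T/(((5 + T)*1)))*sqrt(T) = (T/(5 + T))*sqrt(T) = T**(3/2)/(5 + T))
q(-7)*(50 + 87) = ((-7)**(3/2)/(5 - 7))*(50 + 87) = (-7*I*sqrt(7)/(-2))*137 = (-7*I*sqrt(7)*(-1/2))*137 = (7*I*sqrt(7)/2)*137 = 959*I*sqrt(7)/2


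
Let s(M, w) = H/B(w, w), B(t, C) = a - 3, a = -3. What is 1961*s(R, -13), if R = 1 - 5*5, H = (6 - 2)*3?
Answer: -3922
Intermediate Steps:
H = 12 (H = 4*3 = 12)
R = -24 (R = 1 - 25 = -24)
B(t, C) = -6 (B(t, C) = -3 - 3 = -6)
s(M, w) = -2 (s(M, w) = 12/(-6) = 12*(-⅙) = -2)
1961*s(R, -13) = 1961*(-2) = -3922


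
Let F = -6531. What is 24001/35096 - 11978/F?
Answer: 577130419/229211976 ≈ 2.5179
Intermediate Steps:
24001/35096 - 11978/F = 24001/35096 - 11978/(-6531) = 24001*(1/35096) - 11978*(-1/6531) = 24001/35096 + 11978/6531 = 577130419/229211976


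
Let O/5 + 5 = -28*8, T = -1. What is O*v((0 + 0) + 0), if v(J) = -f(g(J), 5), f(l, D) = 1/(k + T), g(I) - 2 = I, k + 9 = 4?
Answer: -1145/6 ≈ -190.83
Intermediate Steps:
k = -5 (k = -9 + 4 = -5)
g(I) = 2 + I
f(l, D) = -1/6 (f(l, D) = 1/(-5 - 1) = 1/(-6) = -1/6)
v(J) = 1/6 (v(J) = -1*(-1/6) = 1/6)
O = -1145 (O = -25 + 5*(-28*8) = -25 + 5*(-224) = -25 - 1120 = -1145)
O*v((0 + 0) + 0) = -1145*1/6 = -1145/6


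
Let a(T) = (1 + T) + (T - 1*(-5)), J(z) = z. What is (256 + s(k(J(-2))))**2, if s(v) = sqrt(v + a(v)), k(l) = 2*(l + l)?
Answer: 65518 + 1536*I*sqrt(2) ≈ 65518.0 + 2172.2*I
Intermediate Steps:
k(l) = 4*l (k(l) = 2*(2*l) = 4*l)
a(T) = 6 + 2*T (a(T) = (1 + T) + (T + 5) = (1 + T) + (5 + T) = 6 + 2*T)
s(v) = sqrt(6 + 3*v) (s(v) = sqrt(v + (6 + 2*v)) = sqrt(6 + 3*v))
(256 + s(k(J(-2))))**2 = (256 + sqrt(6 + 3*(4*(-2))))**2 = (256 + sqrt(6 + 3*(-8)))**2 = (256 + sqrt(6 - 24))**2 = (256 + sqrt(-18))**2 = (256 + 3*I*sqrt(2))**2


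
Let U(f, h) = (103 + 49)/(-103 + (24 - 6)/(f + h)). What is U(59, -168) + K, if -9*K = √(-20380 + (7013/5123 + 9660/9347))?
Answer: -16568/11245 - I*√46724663114713296609/430962129 ≈ -1.4734 - 15.861*I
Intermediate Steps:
U(f, h) = 152/(-103 + 18/(f + h))
K = -I*√46724663114713296609/430962129 (K = -√(-20380 + (7013/5123 + 9660/9347))/9 = -√(-20380 + 115038691/47884681)/9 = -I*√46724663114713296609/430962129 ≈ -15.861*I)
U(59, -168) + K = 152*(-1*59 - 1*(-168))/(-18 + 103*59 + 103*(-168)) - I*√46724663114713296609/430962129 = 152*(-59 + 168)/(-18 + 6077 - 17304) - I*√46724663114713296609/430962129 = 152*109/(-11245) - I*√46724663114713296609/430962129 = 152*(-1/11245)*109 - I*√46724663114713296609/430962129 = -16568/11245 - I*√46724663114713296609/430962129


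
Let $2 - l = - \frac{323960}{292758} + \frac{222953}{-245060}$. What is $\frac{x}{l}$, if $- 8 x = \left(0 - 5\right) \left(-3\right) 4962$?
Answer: $- \frac{333740749623525}{144073731467} \approx -2316.5$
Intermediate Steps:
$l = \frac{144073731467}{35871637740}$ ($l = 2 - \left(- \frac{323960}{292758} + \frac{222953}{-245060}\right) = 2 - \left(\left(-323960\right) \frac{1}{292758} + 222953 \left(- \frac{1}{245060}\right)\right) = 2 - \left(- \frac{161980}{146379} - \frac{222953}{245060}\right) = 2 - - \frac{72330455987}{35871637740} = 2 + \frac{72330455987}{35871637740} = \frac{144073731467}{35871637740} \approx 4.0164$)
$x = - \frac{37215}{4}$ ($x = - \frac{\left(0 - 5\right) \left(-3\right) 4962}{8} = - \frac{\left(-5\right) \left(-3\right) 4962}{8} = - \frac{15 \cdot 4962}{8} = \left(- \frac{1}{8}\right) 74430 = - \frac{37215}{4} \approx -9303.8$)
$\frac{x}{l} = - \frac{37215}{4 \cdot \frac{144073731467}{35871637740}} = \left(- \frac{37215}{4}\right) \frac{35871637740}{144073731467} = - \frac{333740749623525}{144073731467}$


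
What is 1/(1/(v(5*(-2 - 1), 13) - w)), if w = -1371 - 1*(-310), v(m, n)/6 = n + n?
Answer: 1217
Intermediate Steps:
v(m, n) = 12*n (v(m, n) = 6*(n + n) = 6*(2*n) = 12*n)
w = -1061 (w = -1371 + 310 = -1061)
1/(1/(v(5*(-2 - 1), 13) - w)) = 1/(1/(12*13 - 1*(-1061))) = 1/(1/(156 + 1061)) = 1/(1/1217) = 1217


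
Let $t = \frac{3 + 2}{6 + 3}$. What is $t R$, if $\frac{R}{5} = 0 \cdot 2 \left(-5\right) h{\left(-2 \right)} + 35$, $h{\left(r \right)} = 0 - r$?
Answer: $\frac{875}{9} \approx 97.222$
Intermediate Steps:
$h{\left(r \right)} = - r$
$t = \frac{5}{9} \approx 0.55556$
$R = 175$ ($R = 5 \left(0 \cdot 2 \left(-5\right) \left(\left(-1\right) \left(-2\right)\right) + 35\right) = 5 \left(0 \left(-5\right) 2 + 35\right) = 5 \left(0 \cdot 2 + 35\right) = 5 \left(0 + 35\right) = 5 \cdot 35 = 175$)
$t R = \frac{5}{9} \cdot 175 = \frac{875}{9}$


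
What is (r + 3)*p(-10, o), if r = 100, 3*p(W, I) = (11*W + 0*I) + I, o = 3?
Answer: -11021/3 ≈ -3673.7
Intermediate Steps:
p(W, I) = I/3 + 11*W/3 (p(W, I) = ((11*W + 0*I) + I)/3 = ((11*W + 0) + I)/3 = (11*W + I)/3 = (I + 11*W)/3 = I/3 + 11*W/3)
(r + 3)*p(-10, o) = (100 + 3)*((1/3)*3 + (11/3)*(-10)) = 103*(1 - 110/3) = 103*(-107/3) = -11021/3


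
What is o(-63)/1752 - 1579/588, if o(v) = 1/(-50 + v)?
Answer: -26050391/9700824 ≈ -2.6854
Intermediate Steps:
o(-63)/1752 - 1579/588 = 1/(-50 - 63*1752) - 1579/588 = (1/1752)/(-113) - 1579*1/588 = -1/113*1/1752 - 1579/588 = -1/197976 - 1579/588 = -26050391/9700824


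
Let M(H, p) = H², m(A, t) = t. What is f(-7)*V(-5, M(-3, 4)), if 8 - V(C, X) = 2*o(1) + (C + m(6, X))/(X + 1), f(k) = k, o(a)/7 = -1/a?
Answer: -756/5 ≈ -151.20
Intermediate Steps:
o(a) = -7/a (o(a) = 7*(-1/a) = -7/a)
V(C, X) = 22 - (C + X)/(1 + X) (V(C, X) = 8 - (2*(-7/1) + (C + X)/(X + 1)) = 8 - (2*(-7*1) + (C + X)/(1 + X)) = 8 - (2*(-7) + (C + X)/(1 + X)) = 8 - (-14 + (C + X)/(1 + X)) = 8 + (14 - (C + X)/(1 + X)) = 22 - (C + X)/(1 + X))
f(-7)*V(-5, M(-3, 4)) = -7*(22 - 1*(-5) + 21*(-3)²)/(1 + (-3)²) = -7*(22 + 5 + 21*9)/(1 + 9) = -7*(22 + 5 + 189)/10 = -7*216/10 = -7*108/5 = -756/5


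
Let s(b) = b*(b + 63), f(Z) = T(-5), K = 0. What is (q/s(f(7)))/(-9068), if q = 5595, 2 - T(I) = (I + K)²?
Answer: 1119/1668512 ≈ 0.00067066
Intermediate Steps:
T(I) = 2 - I² (T(I) = 2 - (I + 0)² = 2 - I²)
f(Z) = -23 (f(Z) = 2 - 1*(-5)² = 2 - 1*25 = 2 - 25 = -23)
s(b) = b*(63 + b)
(q/s(f(7)))/(-9068) = (5595/((-23*(63 - 23))))/(-9068) = (5595/((-23*40)))*(-1/9068) = (5595/(-920))*(-1/9068) = (5595*(-1/920))*(-1/9068) = -1119/184*(-1/9068) = 1119/1668512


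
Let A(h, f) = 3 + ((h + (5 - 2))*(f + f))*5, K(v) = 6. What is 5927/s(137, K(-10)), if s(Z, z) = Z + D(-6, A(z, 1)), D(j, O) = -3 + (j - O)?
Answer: 5927/35 ≈ 169.34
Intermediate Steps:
A(h, f) = 3 + 10*f*(3 + h) (A(h, f) = 3 + ((h + 3)*(2*f))*5 = 3 + ((3 + h)*(2*f))*5 = 3 + (2*f*(3 + h))*5 = 3 + 10*f*(3 + h))
D(j, O) = -3 + j - O
s(Z, z) = -42 + Z - 10*z (s(Z, z) = Z + (-3 - 6 - (3 + 30*1 + 10*1*z)) = Z + (-3 - 6 - (3 + 30 + 10*z)) = Z + (-3 - 6 - (33 + 10*z)) = Z + (-3 - 6 + (-33 - 10*z)) = Z + (-42 - 10*z) = -42 + Z - 10*z)
5927/s(137, K(-10)) = 5927/(-42 + 137 - 10*6) = 5927/(-42 + 137 - 60) = 5927/35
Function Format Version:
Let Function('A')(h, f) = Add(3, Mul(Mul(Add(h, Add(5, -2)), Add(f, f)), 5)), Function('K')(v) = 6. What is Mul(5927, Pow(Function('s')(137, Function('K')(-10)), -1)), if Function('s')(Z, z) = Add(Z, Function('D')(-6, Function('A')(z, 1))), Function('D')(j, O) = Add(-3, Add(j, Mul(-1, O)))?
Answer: Rational(5927, 35) ≈ 169.34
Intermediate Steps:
Function('A')(h, f) = Add(3, Mul(10, f, Add(3, h))) (Function('A')(h, f) = Add(3, Mul(Mul(Add(h, 3), Mul(2, f)), 5)) = Add(3, Mul(Mul(Add(3, h), Mul(2, f)), 5)) = Add(3, Mul(Mul(2, f, Add(3, h)), 5)) = Add(3, Mul(10, f, Add(3, h))))
Function('D')(j, O) = Add(-3, j, Mul(-1, O))
Function('s')(Z, z) = Add(-42, Z, Mul(-10, z)) (Function('s')(Z, z) = Add(Z, Add(-3, -6, Mul(-1, Add(3, Mul(30, 1), Mul(10, 1, z))))) = Add(Z, Add(-3, -6, Mul(-1, Add(3, 30, Mul(10, z))))) = Add(Z, Add(-3, -6, Mul(-1, Add(33, Mul(10, z))))) = Add(Z, Add(-3, -6, Add(-33, Mul(-10, z)))) = Add(Z, Add(-42, Mul(-10, z))) = Add(-42, Z, Mul(-10, z)))
Mul(5927, Pow(Function('s')(137, Function('K')(-10)), -1)) = Mul(5927, Pow(Add(-42, 137, Mul(-10, 6)), -1)) = Mul(5927, Pow(Add(-42, 137, -60), -1)) = Mul(5927, Pow(35, -1)) = Mul(5927, Rational(1, 35)) = Rational(5927, 35)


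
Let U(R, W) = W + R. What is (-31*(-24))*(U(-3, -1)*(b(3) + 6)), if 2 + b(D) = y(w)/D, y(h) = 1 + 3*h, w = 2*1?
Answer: -18848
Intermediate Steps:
w = 2
U(R, W) = R + W
b(D) = -2 + 7/D (b(D) = -2 + (1 + 3*2)/D = -2 + (1 + 6)/D = -2 + 7/D)
(-31*(-24))*(U(-3, -1)*(b(3) + 6)) = (-31*(-24))*((-3 - 1)*((-2 + 7/3) + 6)) = 744*(-4*((-2 + 7*(⅓)) + 6)) = 744*(-4*((-2 + 7/3) + 6)) = 744*(-4*(⅓ + 6)) = 744*(-4*19/3) = 744*(-76/3) = -18848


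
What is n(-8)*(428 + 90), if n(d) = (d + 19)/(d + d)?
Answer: -2849/8 ≈ -356.13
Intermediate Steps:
n(d) = (19 + d)/(2*d) (n(d) = (19 + d)/((2*d)) = (19 + d)*(1/(2*d)) = (19 + d)/(2*d))
n(-8)*(428 + 90) = ((½)*(19 - 8)/(-8))*(428 + 90) = ((½)*(-⅛)*11)*518 = -11/16*518 = -2849/8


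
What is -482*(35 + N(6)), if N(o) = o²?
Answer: -34222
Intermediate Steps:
-482*(35 + N(6)) = -482*(35 + 6²) = -482*(35 + 36) = -482*71 = -34222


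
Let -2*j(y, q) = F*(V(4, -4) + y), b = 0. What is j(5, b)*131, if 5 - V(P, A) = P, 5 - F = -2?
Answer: -2751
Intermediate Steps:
F = 7 (F = 5 - 1*(-2) = 5 + 2 = 7)
V(P, A) = 5 - P
j(y, q) = -7/2 - 7*y/2 (j(y, q) = -7*((5 - 1*4) + y)/2 = -7*((5 - 4) + y)/2 = -7*(1 + y)/2 = -(7 + 7*y)/2 = -7/2 - 7*y/2)
j(5, b)*131 = (-7/2 - 7/2*5)*131 = (-7/2 - 35/2)*131 = -21*131 = -2751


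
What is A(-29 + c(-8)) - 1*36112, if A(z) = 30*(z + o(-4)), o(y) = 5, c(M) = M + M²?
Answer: -35152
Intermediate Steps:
A(z) = 150 + 30*z (A(z) = 30*(z + 5) = 30*(5 + z) = 150 + 30*z)
A(-29 + c(-8)) - 1*36112 = (150 + 30*(-29 - 8*(1 - 8))) - 1*36112 = (150 + 30*(-29 - 8*(-7))) - 36112 = (150 + 30*(-29 + 56)) - 36112 = (150 + 30*27) - 36112 = (150 + 810) - 36112 = 960 - 36112 = -35152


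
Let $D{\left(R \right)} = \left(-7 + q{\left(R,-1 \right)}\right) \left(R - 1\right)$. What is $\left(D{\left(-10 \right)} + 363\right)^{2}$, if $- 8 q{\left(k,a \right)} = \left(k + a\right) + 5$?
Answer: $\frac{2982529}{16} \approx 1.8641 \cdot 10^{5}$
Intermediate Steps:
$q{\left(k,a \right)} = - \frac{5}{8} - \frac{a}{8} - \frac{k}{8}$ ($q{\left(k,a \right)} = - \frac{\left(k + a\right) + 5}{8} = - \frac{\left(a + k\right) + 5}{8} = - \frac{5 + a + k}{8} = - \frac{5}{8} - \frac{a}{8} - \frac{k}{8}$)
$D{\left(R \right)} = \left(-1 + R\right) \left(- \frac{15}{2} - \frac{R}{8}\right)$ ($D{\left(R \right)} = \left(-7 - \left(\frac{1}{2} + \frac{R}{8}\right)\right) \left(R - 1\right) = \left(-7 - \left(\frac{1}{2} + \frac{R}{8}\right)\right) \left(-1 + R\right) = \left(- \frac{15}{2} - \frac{R}{8}\right) \left(-1 + R\right) = \left(-1 + R\right) \left(- \frac{15}{2} - \frac{R}{8}\right)$)
$\left(D{\left(-10 \right)} + 363\right)^{2} = \left(\left(\frac{15}{2} - - \frac{295}{4} - \frac{\left(-10\right)^{2}}{8}\right) + 363\right)^{2} = \left(\left(\frac{15}{2} + \frac{295}{4} - \frac{25}{2}\right) + 363\right)^{2} = \left(\frac{275}{4} + 363\right)^{2} = \left(\frac{1727}{4}\right)^{2} = \frac{2982529}{16}$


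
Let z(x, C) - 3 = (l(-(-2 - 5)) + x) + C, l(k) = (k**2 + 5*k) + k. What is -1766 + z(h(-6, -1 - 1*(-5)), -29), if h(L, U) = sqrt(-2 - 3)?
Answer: -1701 + I*sqrt(5) ≈ -1701.0 + 2.2361*I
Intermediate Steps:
l(k) = k**2 + 6*k
h(L, U) = I*sqrt(5) (h(L, U) = sqrt(-5) = I*sqrt(5))
z(x, C) = 94 + C + x (z(x, C) = 3 + (((-(-2 - 5))*(6 - (-2 - 5)) + x) + C) = 3 + (((-1*(-7))*(6 - 1*(-7)) + x) + C) = 3 + ((7*(6 + 7) + x) + C) = 3 + ((7*13 + x) + C) = 3 + ((91 + x) + C) = 3 + (91 + C + x) = 94 + C + x)
-1766 + z(h(-6, -1 - 1*(-5)), -29) = -1766 + (94 - 29 + I*sqrt(5)) = -1766 + (65 + I*sqrt(5)) = -1701 + I*sqrt(5)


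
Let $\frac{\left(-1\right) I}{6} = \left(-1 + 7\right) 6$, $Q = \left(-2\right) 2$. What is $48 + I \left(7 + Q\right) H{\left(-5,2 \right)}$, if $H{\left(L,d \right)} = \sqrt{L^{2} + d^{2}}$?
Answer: $48 - 648 \sqrt{29} \approx -3441.6$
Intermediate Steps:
$Q = -4$
$I = -216$ ($I = - 6 \left(-1 + 7\right) 6 = - 6 \cdot 6 \cdot 6 = \left(-6\right) 36 = -216$)
$48 + I \left(7 + Q\right) H{\left(-5,2 \right)} = 48 - 216 \left(7 - 4\right) \sqrt{\left(-5\right)^{2} + 2^{2}} = 48 - 216 \cdot 3 \sqrt{25 + 4} = 48 - 216 \cdot 3 \sqrt{29} = 48 - 648 \sqrt{29}$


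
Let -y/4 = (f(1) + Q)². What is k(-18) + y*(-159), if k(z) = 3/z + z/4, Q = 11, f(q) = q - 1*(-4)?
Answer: 488434/3 ≈ 1.6281e+5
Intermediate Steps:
f(q) = 4 + q (f(q) = q + 4 = 4 + q)
k(z) = 3/z + z/4 (k(z) = 3/z + z*(¼) = 3/z + z/4)
y = -1024 (y = -4*((4 + 1) + 11)² = -4*(5 + 11)² = -4*16² = -4*256 = -1024)
k(-18) + y*(-159) = (3/(-18) + (¼)*(-18)) - 1024*(-159) = (3*(-1/18) - 9/2) + 162816 = (-⅙ - 9/2) + 162816 = -14/3 + 162816 = 488434/3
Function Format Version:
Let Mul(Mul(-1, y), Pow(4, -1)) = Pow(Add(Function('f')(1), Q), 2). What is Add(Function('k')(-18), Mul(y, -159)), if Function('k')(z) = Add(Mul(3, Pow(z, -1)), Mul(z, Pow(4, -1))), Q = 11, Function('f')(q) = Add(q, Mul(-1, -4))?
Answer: Rational(488434, 3) ≈ 1.6281e+5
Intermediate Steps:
Function('f')(q) = Add(4, q) (Function('f')(q) = Add(q, 4) = Add(4, q))
Function('k')(z) = Add(Mul(3, Pow(z, -1)), Mul(Rational(1, 4), z)) (Function('k')(z) = Add(Mul(3, Pow(z, -1)), Mul(z, Rational(1, 4))) = Add(Mul(3, Pow(z, -1)), Mul(Rational(1, 4), z)))
y = -1024 (y = Mul(-4, Pow(Add(Add(4, 1), 11), 2)) = Mul(-4, Pow(Add(5, 11), 2)) = Mul(-4, Pow(16, 2)) = Mul(-4, 256) = -1024)
Add(Function('k')(-18), Mul(y, -159)) = Add(Add(Mul(3, Pow(-18, -1)), Mul(Rational(1, 4), -18)), Mul(-1024, -159)) = Add(Add(Mul(3, Rational(-1, 18)), Rational(-9, 2)), 162816) = Add(Add(Rational(-1, 6), Rational(-9, 2)), 162816) = Add(Rational(-14, 3), 162816) = Rational(488434, 3)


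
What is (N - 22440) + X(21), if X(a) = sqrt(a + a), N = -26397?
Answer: -48837 + sqrt(42) ≈ -48831.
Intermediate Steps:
X(a) = sqrt(2)*sqrt(a) (X(a) = sqrt(2*a) = sqrt(2)*sqrt(a))
(N - 22440) + X(21) = (-26397 - 22440) + sqrt(2)*sqrt(21) = -48837 + sqrt(42)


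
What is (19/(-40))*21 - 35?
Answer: -1799/40 ≈ -44.975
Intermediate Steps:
(19/(-40))*21 - 35 = (19*(-1/40))*21 - 35 = -19/40*21 - 35 = -399/40 - 35 = -1799/40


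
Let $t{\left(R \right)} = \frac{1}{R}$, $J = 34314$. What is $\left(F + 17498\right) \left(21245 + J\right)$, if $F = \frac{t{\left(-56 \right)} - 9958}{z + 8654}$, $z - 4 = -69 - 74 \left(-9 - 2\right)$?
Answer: $\frac{73126193979455}{75224} \approx 9.7211 \cdot 10^{8}$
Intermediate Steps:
$z = 749$ ($z = 4 - \left(69 + 74 \left(-9 - 2\right)\right) = 4 - -745 = 4 + \left(-69 + 814\right) = 4 + 745 = 749$)
$F = - \frac{557649}{526568}$ ($F = \frac{\frac{1}{-56} - 9958}{749 + 8654} = \frac{- \frac{1}{56} - 9958}{9403} = \left(- \frac{557649}{56}\right) \frac{1}{9403} = - \frac{557649}{526568} \approx -1.059$)
$\left(F + 17498\right) \left(21245 + J\right) = \left(- \frac{557649}{526568} + 17498\right) \left(21245 + 34314\right) = \frac{9213329215}{526568} \cdot 55559 = \frac{73126193979455}{75224}$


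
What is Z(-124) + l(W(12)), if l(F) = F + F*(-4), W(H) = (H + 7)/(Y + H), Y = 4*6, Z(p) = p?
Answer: -1507/12 ≈ -125.58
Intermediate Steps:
Y = 24
W(H) = (7 + H)/(24 + H) (W(H) = (H + 7)/(24 + H) = (7 + H)/(24 + H))
l(F) = -3*F (l(F) = F - 4*F = -3*F)
Z(-124) + l(W(12)) = -124 - 3*(7 + 12)/(24 + 12) = -124 - 3*19/36 = -124 - 19/12 = -1507/12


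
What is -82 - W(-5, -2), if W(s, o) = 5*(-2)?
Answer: -72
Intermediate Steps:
W(s, o) = -10
-82 - W(-5, -2) = -82 - 1*(-10) = -82 + 10 = -72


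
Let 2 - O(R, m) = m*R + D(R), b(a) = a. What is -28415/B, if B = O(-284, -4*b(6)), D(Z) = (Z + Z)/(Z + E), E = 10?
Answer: 3892855/933802 ≈ 4.1688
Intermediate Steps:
D(Z) = 2*Z/(10 + Z) (D(Z) = (Z + Z)/(Z + 10) = (2*Z)/(10 + Z) = 2*Z/(10 + Z))
O(R, m) = 2 - R*m - 2*R/(10 + R) (O(R, m) = 2 - (m*R + 2*R/(10 + R)) = 2 - (R*m + 2*R/(10 + R)) = 2 + (-R*m - 2*R/(10 + R)) = 2 - R*m - 2*R/(10 + R))
B = -933802/137 (B = (-2*(-284) + (2 - 1*(-284)*(-4*6))*(10 - 284))/(10 - 284) = (568 + (2 - 1*(-284)*(-24))*(-274))/(-274) = -(568 + (2 - 6816)*(-274))/274 = -(568 - 6814*(-274))/274 = -(568 + 1867036)/274 = -1/274*1867604 = -933802/137 ≈ -6816.1)
-28415/B = -28415/(-933802/137) = -28415*(-137/933802) = 3892855/933802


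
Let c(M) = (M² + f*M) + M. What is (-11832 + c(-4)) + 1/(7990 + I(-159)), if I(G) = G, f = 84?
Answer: -95193635/7831 ≈ -12156.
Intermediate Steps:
c(M) = M² + 85*M (c(M) = (M² + 84*M) + M = M² + 85*M)
(-11832 + c(-4)) + 1/(7990 + I(-159)) = (-11832 - 4*(85 - 4)) + 1/(7990 - 159) = (-11832 - 4*81) + 1/7831 = (-11832 - 324) + 1/7831 = -12156 + 1/7831 = -95193635/7831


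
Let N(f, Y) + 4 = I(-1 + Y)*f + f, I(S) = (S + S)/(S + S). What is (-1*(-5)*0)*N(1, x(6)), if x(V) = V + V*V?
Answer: 0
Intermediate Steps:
x(V) = V + V²
I(S) = 1 (I(S) = (2*S)/((2*S)) = (2*S)*(1/(2*S)) = 1)
N(f, Y) = -4 + 2*f (N(f, Y) = -4 + (1*f + f) = -4 + (f + f) = -4 + 2*f)
(-1*(-5)*0)*N(1, x(6)) = (-1*(-5)*0)*(-4 + 2*1) = (5*0)*(-4 + 2) = 0*(-2) = 0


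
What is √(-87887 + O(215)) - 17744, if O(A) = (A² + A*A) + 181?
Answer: -17744 + 2*√1186 ≈ -17675.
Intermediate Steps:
O(A) = 181 + 2*A² (O(A) = (A² + A²) + 181 = 2*A² + 181 = 181 + 2*A²)
√(-87887 + O(215)) - 17744 = √(-87887 + (181 + 2*215²)) - 17744 = √(-87887 + (181 + 2*46225)) - 17744 = √(-87887 + (181 + 92450)) - 17744 = √(-87887 + 92631) - 17744 = √4744 - 17744 = 2*√1186 - 17744 = -17744 + 2*√1186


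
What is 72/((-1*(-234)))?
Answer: 4/13 ≈ 0.30769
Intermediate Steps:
72/((-1*(-234))) = 72/234 = 72*(1/234) = 4/13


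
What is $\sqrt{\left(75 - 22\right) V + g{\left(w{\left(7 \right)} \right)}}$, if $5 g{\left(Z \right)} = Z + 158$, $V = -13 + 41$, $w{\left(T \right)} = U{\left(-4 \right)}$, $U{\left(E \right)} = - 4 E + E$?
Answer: $\sqrt{1518} \approx 38.962$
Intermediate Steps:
$U{\left(E \right)} = - 3 E$
$w{\left(T \right)} = 12$ ($w{\left(T \right)} = \left(-3\right) \left(-4\right) = 12$)
$V = 28$
$g{\left(Z \right)} = \frac{158}{5} + \frac{Z}{5}$ ($g{\left(Z \right)} = \frac{Z + 158}{5} = \frac{158 + Z}{5} = \frac{158}{5} + \frac{Z}{5}$)
$\sqrt{\left(75 - 22\right) V + g{\left(w{\left(7 \right)} \right)}} = \sqrt{\left(75 - 22\right) 28 + \left(\frac{158}{5} + \frac{1}{5} \cdot 12\right)} = \sqrt{53 \cdot 28 + \left(\frac{158}{5} + \frac{12}{5}\right)} = \sqrt{1484 + 34} = \sqrt{1518}$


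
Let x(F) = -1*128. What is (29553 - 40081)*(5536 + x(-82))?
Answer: -56935424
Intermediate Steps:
x(F) = -128
(29553 - 40081)*(5536 + x(-82)) = (29553 - 40081)*(5536 - 128) = -10528*5408 = -56935424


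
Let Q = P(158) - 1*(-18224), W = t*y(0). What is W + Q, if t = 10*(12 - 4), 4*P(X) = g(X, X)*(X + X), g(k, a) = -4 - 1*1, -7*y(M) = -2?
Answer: 124963/7 ≈ 17852.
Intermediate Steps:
y(M) = 2/7 (y(M) = -⅐*(-2) = 2/7)
g(k, a) = -5 (g(k, a) = -4 - 1 = -5)
P(X) = -5*X/2 (P(X) = (-5*(X + X))/4 = (-10*X)/4 = -5*X/2)
t = 80 (t = 10*8 = 80)
W = 160/7 (W = 80*(2/7) = 160/7 ≈ 22.857)
Q = 17829 (Q = -5/2*158 - 1*(-18224) = -395 + 18224 = 17829)
W + Q = 160/7 + 17829 = 124963/7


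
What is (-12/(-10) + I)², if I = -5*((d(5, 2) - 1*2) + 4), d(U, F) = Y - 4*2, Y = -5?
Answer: 78961/25 ≈ 3158.4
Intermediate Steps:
d(U, F) = -13 (d(U, F) = -5 - 4*2 = -5 - 8 = -13)
I = 55 (I = -5*((-13 - 1*2) + 4) = -5*((-13 - 2) + 4) = -5*(-15 + 4) = -5*(-11) = 55)
(-12/(-10) + I)² = (-12/(-10) + 55)² = (-12*(-⅒) + 55)² = (6/5 + 55)² = (281/5)² = 78961/25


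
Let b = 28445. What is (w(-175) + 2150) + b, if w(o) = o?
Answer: 30420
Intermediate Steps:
(w(-175) + 2150) + b = (-175 + 2150) + 28445 = 1975 + 28445 = 30420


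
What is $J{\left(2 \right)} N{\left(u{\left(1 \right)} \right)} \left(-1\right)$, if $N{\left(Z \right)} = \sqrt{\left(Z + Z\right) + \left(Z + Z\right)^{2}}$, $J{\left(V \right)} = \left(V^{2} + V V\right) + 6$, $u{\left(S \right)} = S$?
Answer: $- 14 \sqrt{6} \approx -34.293$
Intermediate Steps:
$J{\left(V \right)} = 6 + 2 V^{2}$ ($J{\left(V \right)} = \left(V^{2} + V^{2}\right) + 6 = 2 V^{2} + 6 = 6 + 2 V^{2}$)
$N{\left(Z \right)} = \sqrt{2 Z + 4 Z^{2}}$ ($N{\left(Z \right)} = \sqrt{2 Z + \left(2 Z\right)^{2}} = \sqrt{2 Z + 4 Z^{2}}$)
$J{\left(2 \right)} N{\left(u{\left(1 \right)} \right)} \left(-1\right) = \left(6 + 2 \cdot 2^{2}\right) \sqrt{2} \sqrt{1 \left(1 + 2 \cdot 1\right)} \left(-1\right) = \left(6 + 2 \cdot 4\right) \sqrt{2} \sqrt{1 \left(1 + 2\right)} \left(-1\right) = \left(6 + 8\right) \sqrt{2} \sqrt{1 \cdot 3} \left(-1\right) = 14 \sqrt{2} \sqrt{3} \left(-1\right) = 14 \sqrt{6} \left(-1\right) = - 14 \sqrt{6}$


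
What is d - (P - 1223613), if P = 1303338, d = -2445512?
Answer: -2525237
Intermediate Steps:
d - (P - 1223613) = -2445512 - (1303338 - 1223613) = -2445512 - 1*79725 = -2445512 - 79725 = -2525237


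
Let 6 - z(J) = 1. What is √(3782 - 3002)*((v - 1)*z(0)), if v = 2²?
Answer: 30*√195 ≈ 418.93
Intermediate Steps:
z(J) = 5 (z(J) = 6 - 1*1 = 6 - 1 = 5)
v = 4
√(3782 - 3002)*((v - 1)*z(0)) = √(3782 - 3002)*((4 - 1)*5) = √780*(3*5) = (2*√195)*15 = 30*√195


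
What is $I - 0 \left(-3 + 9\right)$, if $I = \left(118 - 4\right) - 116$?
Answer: $-2$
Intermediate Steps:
$I = -2$ ($I = 114 - 116 = -2$)
$I - 0 \left(-3 + 9\right) = -2 - 0 \left(-3 + 9\right) = -2 - 0 \cdot 6 = -2 - 0 = -2 + 0 = -2$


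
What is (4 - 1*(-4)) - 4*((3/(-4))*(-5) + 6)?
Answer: -31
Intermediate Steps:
(4 - 1*(-4)) - 4*((3/(-4))*(-5) + 6) = (4 + 4) - 4*((3*(-1/4))*(-5) + 6) = 8 - 4*(-3/4*(-5) + 6) = 8 - 4*(15/4 + 6) = 8 - 4*39/4 = 8 - 39 = -31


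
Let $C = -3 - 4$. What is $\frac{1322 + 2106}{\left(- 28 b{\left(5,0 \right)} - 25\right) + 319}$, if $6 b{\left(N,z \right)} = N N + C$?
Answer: $\frac{1714}{105} \approx 16.324$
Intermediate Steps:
$C = -7$ ($C = -3 - 4 = -7$)
$b{\left(N,z \right)} = - \frac{7}{6} + \frac{N^{2}}{6}$ ($b{\left(N,z \right)} = \frac{N N - 7}{6} = \frac{N^{2} - 7}{6} = \frac{-7 + N^{2}}{6} = - \frac{7}{6} + \frac{N^{2}}{6}$)
$\frac{1322 + 2106}{\left(- 28 b{\left(5,0 \right)} - 25\right) + 319} = \frac{1322 + 2106}{\left(- 28 \left(- \frac{7}{6} + \frac{5^{2}}{6}\right) - 25\right) + 319} = \frac{3428}{\left(- 28 \left(- \frac{7}{6} + \frac{1}{6} \cdot 25\right) - 25\right) + 319} = \frac{3428}{\left(- 28 \left(- \frac{7}{6} + \frac{25}{6}\right) - 25\right) + 319} = \frac{3428}{\left(\left(-28\right) 3 - 25\right) + 319} = \frac{3428}{\left(-84 - 25\right) + 319} = \frac{3428}{-109 + 319} = \frac{3428}{210} = 3428 \cdot \frac{1}{210} = \frac{1714}{105}$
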